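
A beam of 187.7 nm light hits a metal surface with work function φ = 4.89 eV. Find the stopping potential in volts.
1.7154 V

The stopping potential V_s satisfies: eV_s = KE_max

First, find KE_max using Einstein's equation:
E_photon = hc/λ = 6.6054 eV
KE_max = E_photon - φ = 6.6054 - 4.89 = 1.7154 eV

Since eV_s = KE_max:
V_s = KE_max/e = 1.7154 V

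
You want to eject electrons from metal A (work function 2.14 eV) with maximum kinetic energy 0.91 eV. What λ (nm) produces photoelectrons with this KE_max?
406.51 nm

From Einstein's equation: KE_max = hc/λ - φ

Rearranging for λ:
hc/λ = KE_max + φ
λ = hc/(KE_max + φ)

Required photon energy:
E_photon = KE_max + φ = 0.91 + 2.14 = 3.05 eV

Required wavelength:
λ = hc/E_photon = (6.626×10⁻³⁴)(3×10⁸) / (3.05 × 1.602×10⁻¹⁹)
λ = 406.51 nm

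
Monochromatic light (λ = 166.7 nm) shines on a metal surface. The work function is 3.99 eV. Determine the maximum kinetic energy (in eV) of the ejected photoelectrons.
3.4476 eV

Using Einstein's photoelectric equation: KE_max = hf - φ = hc/λ - φ

First, calculate the photon energy:
E_photon = hc/λ = (6.626×10⁻³⁴ J·s)(3×10⁸ m/s) / (166.7×10⁻⁹ m)
E_photon = 7.4376 eV

Then, the maximum kinetic energy:
KE_max = E_photon - φ = 7.4376 eV - 3.99 eV = 3.4476 eV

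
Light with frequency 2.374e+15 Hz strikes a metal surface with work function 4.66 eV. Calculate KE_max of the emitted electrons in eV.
5.1581 eV

Using Einstein's photoelectric equation: KE_max = hf - φ

First, calculate the photon energy:
E_photon = hf = (6.626×10⁻³⁴ J·s)(2.374e+15 Hz)
E_photon = 9.8181 eV

Then, the maximum kinetic energy:
KE_max = E_photon - φ = 9.8181 eV - 4.66 eV = 5.1581 eV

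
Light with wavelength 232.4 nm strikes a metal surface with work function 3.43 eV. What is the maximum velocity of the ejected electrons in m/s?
8.1859e+05 m/s

First, find the maximum kinetic energy:
E_photon = hc/λ = 5.3349 eV
KE_max = E_photon - φ = 5.3349 - 3.43 = 1.9049 eV

Convert to Joules: KE_max = 1.9049 × 1.602×10⁻¹⁹ J = 3.0521e-19 J

Then use KE = ½mv² to find velocity:
v = √(2·KE/m) = √(2 × 3.0521e-19 J / 9.109e-31 kg)
v = 8.1859e+05 m/s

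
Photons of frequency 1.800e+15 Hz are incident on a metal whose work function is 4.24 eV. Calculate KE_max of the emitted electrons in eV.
3.2042 eV

Using Einstein's photoelectric equation: KE_max = hf - φ

First, calculate the photon energy:
E_photon = hf = (6.626×10⁻³⁴ J·s)(1.800e+15 Hz)
E_photon = 7.4442 eV

Then, the maximum kinetic energy:
KE_max = E_photon - φ = 7.4442 eV - 4.24 eV = 3.2042 eV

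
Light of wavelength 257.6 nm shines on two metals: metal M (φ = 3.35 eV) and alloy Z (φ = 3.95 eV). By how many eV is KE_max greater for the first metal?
0.6000 eV

Using KE_max = hc/λ - φ for each metal:

Photon energy: E = hc/λ = 4.8131 eV

For metal M (φ₁ = 3.35 eV):
KE₁ = E - φ₁ = 4.8131 - 3.35 = 1.4631 eV

For alloy Z (φ₂ = 3.95 eV):
KE₂ = E - φ₂ = 4.8131 - 3.95 = 0.8631 eV

Difference:
ΔKE = KE₁ - KE₂ = 1.4631 - 0.8631 = 0.6000 eV

Note: The difference equals the difference in work functions: 3.95 - 3.35 = 0.60 eV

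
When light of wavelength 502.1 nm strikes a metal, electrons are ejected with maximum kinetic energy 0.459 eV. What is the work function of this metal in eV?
2.01 eV

From Einstein's photoelectric equation: KE_max = hf - φ = hc/λ - φ

Rearranging for φ:
φ = hc/λ - KE_max

Calculate photon energy:
E_photon = hc/λ = 2.4693 eV

Therefore:
φ = 2.4693 - 0.459 = 2.01 eV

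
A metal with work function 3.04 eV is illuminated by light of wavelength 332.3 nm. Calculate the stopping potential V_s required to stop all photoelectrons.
0.6911 V

The stopping potential V_s satisfies: eV_s = KE_max

First, find KE_max using Einstein's equation:
E_photon = hc/λ = 3.7311 eV
KE_max = E_photon - φ = 3.7311 - 3.04 = 0.6911 eV

Since eV_s = KE_max:
V_s = KE_max/e = 0.6911 V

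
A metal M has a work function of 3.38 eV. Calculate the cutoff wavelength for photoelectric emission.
366.82 nm

The threshold wavelength is when the photon energy equals the work function:
hc/λ₀ = φ

Solving for λ₀:
λ₀ = hc/φ = (6.626×10⁻³⁴ J·s)(3×10⁸ m/s) / (3.38 eV × 1.602×10⁻¹⁹ J/eV)
λ₀ = 366.82 nm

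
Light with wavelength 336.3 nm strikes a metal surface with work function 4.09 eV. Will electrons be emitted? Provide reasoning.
No

For photoemission, the photon energy must exceed the work function.

Photon energy: E = hc/λ = 3.6867 eV
Work function: φ = 4.09 eV

Since E_photon (3.6867 eV) < φ (4.09 eV), photoemission will NOT occur.
The threshold wavelength is λ₀ = hc/φ = 303.1 nm.
Since 336.3 nm > 303.1 nm, the photons lack sufficient energy.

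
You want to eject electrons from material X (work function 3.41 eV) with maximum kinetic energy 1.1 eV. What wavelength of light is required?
274.91 nm

From Einstein's equation: KE_max = hc/λ - φ

Rearranging for λ:
hc/λ = KE_max + φ
λ = hc/(KE_max + φ)

Required photon energy:
E_photon = KE_max + φ = 1.1 + 3.41 = 4.51 eV

Required wavelength:
λ = hc/E_photon = (6.626×10⁻³⁴)(3×10⁸) / (4.51 × 1.602×10⁻¹⁹)
λ = 274.91 nm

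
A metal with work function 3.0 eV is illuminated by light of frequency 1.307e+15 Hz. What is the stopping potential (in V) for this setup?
2.4053 V

The stopping potential V_s satisfies: eV_s = KE_max

First, find KE_max using Einstein's equation:
E_photon = hf = (6.626×10⁻³⁴ J·s)(1.307e+15 Hz) = 5.4053 eV
KE_max = E_photon - φ = 5.4053 - 3.0 = 2.4053 eV

Since eV_s = KE_max:
V_s = KE_max/e = 2.4053 V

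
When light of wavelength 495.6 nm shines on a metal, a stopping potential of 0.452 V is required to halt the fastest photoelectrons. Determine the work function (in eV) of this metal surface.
2.05 eV

The stopping potential gives the maximum kinetic energy: KE_max = eV_s = 0.452 eV

From Einstein's photoelectric equation: KE_max = hc/λ - φ
Rearranging: φ = hc/λ - KE_max

Calculate photon energy:
E_photon = hc/λ = (6.626×10⁻³⁴ J·s)(3×10⁸ m/s) / (495.6×10⁻⁹ m) = 2.5017 eV

Therefore:
φ = 2.5017 - 0.452 = 2.05 eV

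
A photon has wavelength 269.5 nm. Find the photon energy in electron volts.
4.6005 eV

Using E = hf = hc/λ:

E = hc/λ = (6.626×10⁻³⁴ J·s)(3×10⁸ m/s) / (269.5×10⁻⁹ m)
E = 4.6005 eV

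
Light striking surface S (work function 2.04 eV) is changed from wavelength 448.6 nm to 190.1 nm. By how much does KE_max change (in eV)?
3.7582 eV

Using Einstein's equation: KE_max = hc/λ - φ

For λ₁ = 448.6 nm:
KE₁ = hc/λ₁ - φ = 2.7638 - 2.04 = 0.7238 eV

For λ₂ = 190.1 nm:
KE₂ = hc/λ₂ - φ = 6.5221 - 2.04 = 4.4821 eV

Change in KE:
ΔKE = KE₂ - KE₁ = 4.4821 - 0.7238 = 3.7582 eV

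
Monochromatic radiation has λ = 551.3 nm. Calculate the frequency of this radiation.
5.4379e+14 Hz

Using the wave equation: c = fλ

Solving for frequency:
f = c/λ = (3×10⁸ m/s) / (551.3×10⁻⁹ m)
f = 5.4379e+14 Hz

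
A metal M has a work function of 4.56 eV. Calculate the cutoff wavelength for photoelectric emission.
271.90 nm

The threshold wavelength is when the photon energy equals the work function:
hc/λ₀ = φ

Solving for λ₀:
λ₀ = hc/φ = (6.626×10⁻³⁴ J·s)(3×10⁸ m/s) / (4.56 eV × 1.602×10⁻¹⁹ J/eV)
λ₀ = 271.90 nm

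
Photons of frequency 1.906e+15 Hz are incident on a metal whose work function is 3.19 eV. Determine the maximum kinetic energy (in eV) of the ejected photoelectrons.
4.6926 eV

Using Einstein's photoelectric equation: KE_max = hf - φ

First, calculate the photon energy:
E_photon = hf = (6.626×10⁻³⁴ J·s)(1.906e+15 Hz)
E_photon = 7.8826 eV

Then, the maximum kinetic energy:
KE_max = E_photon - φ = 7.8826 eV - 3.19 eV = 4.6926 eV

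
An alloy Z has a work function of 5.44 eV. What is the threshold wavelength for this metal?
227.91 nm

The threshold wavelength is when the photon energy equals the work function:
hc/λ₀ = φ

Solving for λ₀:
λ₀ = hc/φ = (6.626×10⁻³⁴ J·s)(3×10⁸ m/s) / (5.44 eV × 1.602×10⁻¹⁹ J/eV)
λ₀ = 227.91 nm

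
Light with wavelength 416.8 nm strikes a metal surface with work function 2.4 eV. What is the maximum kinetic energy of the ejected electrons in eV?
0.5747 eV

Using Einstein's photoelectric equation: KE_max = hf - φ = hc/λ - φ

First, calculate the photon energy:
E_photon = hc/λ = (6.626×10⁻³⁴ J·s)(3×10⁸ m/s) / (416.8×10⁻⁹ m)
E_photon = 2.9747 eV

Then, the maximum kinetic energy:
KE_max = E_photon - φ = 2.9747 eV - 2.4 eV = 0.5747 eV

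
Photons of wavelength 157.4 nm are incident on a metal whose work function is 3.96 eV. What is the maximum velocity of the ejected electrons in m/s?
1.1738e+06 m/s

First, find the maximum kinetic energy:
E_photon = hc/λ = 7.8770 eV
KE_max = E_photon - φ = 7.8770 - 3.96 = 3.9170 eV

Convert to Joules: KE_max = 3.9170 × 1.602×10⁻¹⁹ J = 6.2757e-19 J

Then use KE = ½mv² to find velocity:
v = √(2·KE/m) = √(2 × 6.2757e-19 J / 9.109e-31 kg)
v = 1.1738e+06 m/s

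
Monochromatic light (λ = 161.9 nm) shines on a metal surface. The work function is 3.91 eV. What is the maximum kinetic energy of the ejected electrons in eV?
3.7481 eV

Using Einstein's photoelectric equation: KE_max = hf - φ = hc/λ - φ

First, calculate the photon energy:
E_photon = hc/λ = (6.626×10⁻³⁴ J·s)(3×10⁸ m/s) / (161.9×10⁻⁹ m)
E_photon = 7.6581 eV

Then, the maximum kinetic energy:
KE_max = E_photon - φ = 7.6581 eV - 3.91 eV = 3.7481 eV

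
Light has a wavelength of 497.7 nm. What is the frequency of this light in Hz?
6.0236e+14 Hz

Using the wave equation: c = fλ

Solving for frequency:
f = c/λ = (3×10⁸ m/s) / (497.7×10⁻⁹ m)
f = 6.0236e+14 Hz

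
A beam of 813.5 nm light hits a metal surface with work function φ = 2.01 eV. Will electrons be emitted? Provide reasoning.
No

For photoemission, the photon energy must exceed the work function.

Photon energy: E = hc/λ = 1.5241 eV
Work function: φ = 2.01 eV

Since E_photon (1.5241 eV) < φ (2.01 eV), photoemission will NOT occur.
The threshold wavelength is λ₀ = hc/φ = 616.8 nm.
Since 813.5 nm > 616.8 nm, the photons lack sufficient energy.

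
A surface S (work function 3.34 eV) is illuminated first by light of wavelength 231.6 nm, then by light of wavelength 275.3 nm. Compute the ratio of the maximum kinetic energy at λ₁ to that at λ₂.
1.7303

Using Einstein's equation: KE_max = hc/λ - φ

For λ₁ = 231.6 nm:
E₁ = hc/λ₁ = 5.3534 eV
KE₁ = E₁ - φ = 5.3534 - 3.34 = 2.0134 eV

For λ₂ = 275.3 nm:
E₂ = hc/λ₂ = 4.5036 eV
KE₂ = E₂ - φ = 4.5036 - 3.34 = 1.1636 eV

Ratio: KE₁/KE₂ = 2.0134/1.1636 = 1.7303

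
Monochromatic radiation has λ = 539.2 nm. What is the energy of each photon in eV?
2.2994 eV

Using E = hf = hc/λ:

E = hc/λ = (6.626×10⁻³⁴ J·s)(3×10⁸ m/s) / (539.2×10⁻⁹ m)
E = 2.2994 eV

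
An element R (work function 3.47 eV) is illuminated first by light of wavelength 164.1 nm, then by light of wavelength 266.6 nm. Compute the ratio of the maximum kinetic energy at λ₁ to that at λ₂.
3.4605

Using Einstein's equation: KE_max = hc/λ - φ

For λ₁ = 164.1 nm:
E₁ = hc/λ₁ = 7.5554 eV
KE₁ = E₁ - φ = 7.5554 - 3.47 = 4.0854 eV

For λ₂ = 266.6 nm:
E₂ = hc/λ₂ = 4.6506 eV
KE₂ = E₂ - φ = 4.6506 - 3.47 = 1.1806 eV

Ratio: KE₁/KE₂ = 4.0854/1.1806 = 3.4605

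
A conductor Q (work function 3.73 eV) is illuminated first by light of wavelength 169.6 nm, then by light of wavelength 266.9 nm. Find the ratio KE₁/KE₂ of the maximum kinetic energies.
3.9115

Using Einstein's equation: KE_max = hc/λ - φ

For λ₁ = 169.6 nm:
E₁ = hc/λ₁ = 7.3104 eV
KE₁ = E₁ - φ = 7.3104 - 3.73 = 3.5804 eV

For λ₂ = 266.9 nm:
E₂ = hc/λ₂ = 4.6453 eV
KE₂ = E₂ - φ = 4.6453 - 3.73 = 0.9153 eV

Ratio: KE₁/KE₂ = 3.5804/0.9153 = 3.9115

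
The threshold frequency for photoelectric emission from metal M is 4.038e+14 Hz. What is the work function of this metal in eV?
1.67 eV

At the threshold frequency, photon energy equals work function:
φ = hf₀

Calculating:
φ = (6.626×10⁻³⁴ J·s)(4.038e+14 Hz)
φ = 1.67 eV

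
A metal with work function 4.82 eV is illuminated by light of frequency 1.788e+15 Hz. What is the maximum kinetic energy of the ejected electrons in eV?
2.5746 eV

Using Einstein's photoelectric equation: KE_max = hf - φ

First, calculate the photon energy:
E_photon = hf = (6.626×10⁻³⁴ J·s)(1.788e+15 Hz)
E_photon = 7.3946 eV

Then, the maximum kinetic energy:
KE_max = E_photon - φ = 7.3946 eV - 4.82 eV = 2.5746 eV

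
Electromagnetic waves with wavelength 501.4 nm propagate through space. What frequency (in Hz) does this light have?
5.9791e+14 Hz

Using the wave equation: c = fλ

Solving for frequency:
f = c/λ = (3×10⁸ m/s) / (501.4×10⁻⁹ m)
f = 5.9791e+14 Hz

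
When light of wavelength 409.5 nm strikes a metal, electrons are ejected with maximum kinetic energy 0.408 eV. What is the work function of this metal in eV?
2.62 eV

From Einstein's photoelectric equation: KE_max = hf - φ = hc/λ - φ

Rearranging for φ:
φ = hc/λ - KE_max

Calculate photon energy:
E_photon = hc/λ = 3.0277 eV

Therefore:
φ = 3.0277 - 0.408 = 2.62 eV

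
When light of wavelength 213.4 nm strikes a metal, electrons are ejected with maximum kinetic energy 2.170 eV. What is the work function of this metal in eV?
3.64 eV

From Einstein's photoelectric equation: KE_max = hf - φ = hc/λ - φ

Rearranging for φ:
φ = hc/λ - KE_max

Calculate photon energy:
E_photon = hc/λ = 5.8099 eV

Therefore:
φ = 5.8099 - 2.170 = 3.64 eV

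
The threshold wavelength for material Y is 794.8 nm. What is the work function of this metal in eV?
1.56 eV

At the threshold wavelength, photon energy equals work function:
φ = hc/λ₀

Calculating:
φ = (6.626×10⁻³⁴ J·s)(3×10⁸ m/s) / (794.8×10⁻⁹ m)
φ = 1.56 eV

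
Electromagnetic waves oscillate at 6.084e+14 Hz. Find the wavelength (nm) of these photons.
492.76 nm

Using the wave equation: c = fλ

Solving for wavelength:
λ = c/f = (3×10⁸ m/s) / (6.084e+14 Hz)
λ = 492.76 nm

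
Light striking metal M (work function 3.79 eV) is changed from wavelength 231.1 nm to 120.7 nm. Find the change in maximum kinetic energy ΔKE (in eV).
4.9071 eV

Using Einstein's equation: KE_max = hc/λ - φ

For λ₁ = 231.1 nm:
KE₁ = hc/λ₁ - φ = 5.3650 - 3.79 = 1.5750 eV

For λ₂ = 120.7 nm:
KE₂ = hc/λ₂ - φ = 10.2721 - 3.79 = 6.4821 eV

Change in KE:
ΔKE = KE₂ - KE₁ = 6.4821 - 1.5750 = 4.9071 eV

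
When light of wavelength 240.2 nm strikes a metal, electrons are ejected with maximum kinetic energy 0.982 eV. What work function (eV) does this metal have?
4.18 eV

From Einstein's photoelectric equation: KE_max = hf - φ = hc/λ - φ

Rearranging for φ:
φ = hc/λ - KE_max

Calculate photon energy:
E_photon = hc/λ = 5.1617 eV

Therefore:
φ = 5.1617 - 0.982 = 4.18 eV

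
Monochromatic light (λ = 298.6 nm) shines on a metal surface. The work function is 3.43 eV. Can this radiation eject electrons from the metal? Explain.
Yes

For photoemission, the photon energy must exceed the work function.

Photon energy: E = hc/λ = 4.1522 eV
Work function: φ = 3.43 eV

Since E_photon (4.1522 eV) > φ (3.43 eV), photoemission WILL occur.
The threshold wavelength is λ₀ = hc/φ = 361.5 nm.
Since 298.6 nm < 361.5 nm, the light has sufficient energy.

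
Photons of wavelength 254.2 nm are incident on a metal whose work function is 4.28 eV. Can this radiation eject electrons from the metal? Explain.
Yes

For photoemission, the photon energy must exceed the work function.

Photon energy: E = hc/λ = 4.8774 eV
Work function: φ = 4.28 eV

Since E_photon (4.8774 eV) > φ (4.28 eV), photoemission WILL occur.
The threshold wavelength is λ₀ = hc/φ = 289.7 nm.
Since 254.2 nm < 289.7 nm, the light has sufficient energy.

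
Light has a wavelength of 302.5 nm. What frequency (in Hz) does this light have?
9.9105e+14 Hz

Using the wave equation: c = fλ

Solving for frequency:
f = c/λ = (3×10⁸ m/s) / (302.5×10⁻⁹ m)
f = 9.9105e+14 Hz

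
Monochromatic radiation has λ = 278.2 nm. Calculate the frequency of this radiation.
1.0776e+15 Hz

Using the wave equation: c = fλ

Solving for frequency:
f = c/λ = (3×10⁸ m/s) / (278.2×10⁻⁹ m)
f = 1.0776e+15 Hz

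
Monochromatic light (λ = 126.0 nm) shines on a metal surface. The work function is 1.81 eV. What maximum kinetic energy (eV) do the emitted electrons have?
8.0300 eV

Using Einstein's photoelectric equation: KE_max = hf - φ = hc/λ - φ

First, calculate the photon energy:
E_photon = hc/λ = (6.626×10⁻³⁴ J·s)(3×10⁸ m/s) / (126.0×10⁻⁹ m)
E_photon = 9.8400 eV

Then, the maximum kinetic energy:
KE_max = E_photon - φ = 9.8400 eV - 1.81 eV = 8.0300 eV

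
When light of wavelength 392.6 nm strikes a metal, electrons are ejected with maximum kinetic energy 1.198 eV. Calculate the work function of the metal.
1.96 eV

From Einstein's photoelectric equation: KE_max = hf - φ = hc/λ - φ

Rearranging for φ:
φ = hc/λ - KE_max

Calculate photon energy:
E_photon = hc/λ = 3.1580 eV

Therefore:
φ = 3.1580 - 1.198 = 1.96 eV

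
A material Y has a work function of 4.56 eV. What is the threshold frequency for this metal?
1.1026e+15 Hz

The threshold frequency is when the photon energy equals the work function:
hf₀ = φ

Solving for f₀:
f₀ = φ/h = (4.56 eV × 1.602×10⁻¹⁹ J/eV) / (6.626×10⁻³⁴ J·s)
f₀ = 1.1026e+15 Hz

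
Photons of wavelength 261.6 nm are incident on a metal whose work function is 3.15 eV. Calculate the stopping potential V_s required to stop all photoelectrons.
1.5895 V

The stopping potential V_s satisfies: eV_s = KE_max

First, find KE_max using Einstein's equation:
E_photon = hc/λ = 4.7395 eV
KE_max = E_photon - φ = 4.7395 - 3.15 = 1.5895 eV

Since eV_s = KE_max:
V_s = KE_max/e = 1.5895 V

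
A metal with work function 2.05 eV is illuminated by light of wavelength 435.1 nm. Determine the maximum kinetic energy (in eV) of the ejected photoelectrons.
0.7996 eV

Using Einstein's photoelectric equation: KE_max = hf - φ = hc/λ - φ

First, calculate the photon energy:
E_photon = hc/λ = (6.626×10⁻³⁴ J·s)(3×10⁸ m/s) / (435.1×10⁻⁹ m)
E_photon = 2.8496 eV

Then, the maximum kinetic energy:
KE_max = E_photon - φ = 2.8496 eV - 2.05 eV = 0.7996 eV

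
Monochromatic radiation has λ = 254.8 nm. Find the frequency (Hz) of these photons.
1.1766e+15 Hz

Using the wave equation: c = fλ

Solving for frequency:
f = c/λ = (3×10⁸ m/s) / (254.8×10⁻⁹ m)
f = 1.1766e+15 Hz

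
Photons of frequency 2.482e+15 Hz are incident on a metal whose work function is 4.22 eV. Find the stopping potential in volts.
6.0447 V

The stopping potential V_s satisfies: eV_s = KE_max

First, find KE_max using Einstein's equation:
E_photon = hf = (6.626×10⁻³⁴ J·s)(2.482e+15 Hz) = 10.2647 eV
KE_max = E_photon - φ = 10.2647 - 4.22 = 6.0447 eV

Since eV_s = KE_max:
V_s = KE_max/e = 6.0447 V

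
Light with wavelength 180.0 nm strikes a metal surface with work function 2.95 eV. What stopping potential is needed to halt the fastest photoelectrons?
3.9380 V

The stopping potential V_s satisfies: eV_s = KE_max

First, find KE_max using Einstein's equation:
E_photon = hc/λ = 6.8880 eV
KE_max = E_photon - φ = 6.8880 - 2.95 = 3.9380 eV

Since eV_s = KE_max:
V_s = KE_max/e = 3.9380 V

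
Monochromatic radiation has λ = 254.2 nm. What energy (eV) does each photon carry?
4.8774 eV

Using E = hf = hc/λ:

E = hc/λ = (6.626×10⁻³⁴ J·s)(3×10⁸ m/s) / (254.2×10⁻⁹ m)
E = 4.8774 eV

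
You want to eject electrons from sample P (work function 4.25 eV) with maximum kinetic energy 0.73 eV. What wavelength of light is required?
248.96 nm

From Einstein's equation: KE_max = hc/λ - φ

Rearranging for λ:
hc/λ = KE_max + φ
λ = hc/(KE_max + φ)

Required photon energy:
E_photon = KE_max + φ = 0.73 + 4.25 = 4.98 eV

Required wavelength:
λ = hc/E_photon = (6.626×10⁻³⁴)(3×10⁸) / (4.98 × 1.602×10⁻¹⁹)
λ = 248.96 nm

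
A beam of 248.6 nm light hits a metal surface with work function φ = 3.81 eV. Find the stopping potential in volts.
1.1773 V

The stopping potential V_s satisfies: eV_s = KE_max

First, find KE_max using Einstein's equation:
E_photon = hc/λ = 4.9873 eV
KE_max = E_photon - φ = 4.9873 - 3.81 = 1.1773 eV

Since eV_s = KE_max:
V_s = KE_max/e = 1.1773 V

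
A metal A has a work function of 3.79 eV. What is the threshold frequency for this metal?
9.1642e+14 Hz

The threshold frequency is when the photon energy equals the work function:
hf₀ = φ

Solving for f₀:
f₀ = φ/h = (3.79 eV × 1.602×10⁻¹⁹ J/eV) / (6.626×10⁻³⁴ J·s)
f₀ = 9.1642e+14 Hz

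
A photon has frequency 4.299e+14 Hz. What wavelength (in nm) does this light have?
697.35 nm

Using the wave equation: c = fλ

Solving for wavelength:
λ = c/f = (3×10⁸ m/s) / (4.299e+14 Hz)
λ = 697.35 nm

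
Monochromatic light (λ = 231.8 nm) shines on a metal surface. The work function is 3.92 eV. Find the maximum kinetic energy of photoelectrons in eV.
1.4288 eV

Using Einstein's photoelectric equation: KE_max = hf - φ = hc/λ - φ

First, calculate the photon energy:
E_photon = hc/λ = (6.626×10⁻³⁴ J·s)(3×10⁸ m/s) / (231.8×10⁻⁹ m)
E_photon = 5.3488 eV

Then, the maximum kinetic energy:
KE_max = E_photon - φ = 5.3488 eV - 3.92 eV = 1.4288 eV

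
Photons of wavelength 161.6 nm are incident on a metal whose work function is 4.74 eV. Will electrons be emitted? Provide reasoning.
Yes

For photoemission, the photon energy must exceed the work function.

Photon energy: E = hc/λ = 7.6723 eV
Work function: φ = 4.74 eV

Since E_photon (7.6723 eV) > φ (4.74 eV), photoemission WILL occur.
The threshold wavelength is λ₀ = hc/φ = 261.6 nm.
Since 161.6 nm < 261.6 nm, the light has sufficient energy.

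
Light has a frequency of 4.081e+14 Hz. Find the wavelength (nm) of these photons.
734.61 nm

Using the wave equation: c = fλ

Solving for wavelength:
λ = c/f = (3×10⁸ m/s) / (4.081e+14 Hz)
λ = 734.61 nm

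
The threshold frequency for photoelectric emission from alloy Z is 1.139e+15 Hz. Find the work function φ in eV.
4.71 eV

At the threshold frequency, photon energy equals work function:
φ = hf₀

Calculating:
φ = (6.626×10⁻³⁴ J·s)(1.139e+15 Hz)
φ = 4.71 eV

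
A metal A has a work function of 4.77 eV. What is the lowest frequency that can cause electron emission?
1.1534e+15 Hz

The threshold frequency is when the photon energy equals the work function:
hf₀ = φ

Solving for f₀:
f₀ = φ/h = (4.77 eV × 1.602×10⁻¹⁹ J/eV) / (6.626×10⁻³⁴ J·s)
f₀ = 1.1534e+15 Hz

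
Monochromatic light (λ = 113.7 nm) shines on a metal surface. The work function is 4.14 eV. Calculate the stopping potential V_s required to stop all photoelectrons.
6.7645 V

The stopping potential V_s satisfies: eV_s = KE_max

First, find KE_max using Einstein's equation:
E_photon = hc/λ = 10.9045 eV
KE_max = E_photon - φ = 10.9045 - 4.14 = 6.7645 eV

Since eV_s = KE_max:
V_s = KE_max/e = 6.7645 V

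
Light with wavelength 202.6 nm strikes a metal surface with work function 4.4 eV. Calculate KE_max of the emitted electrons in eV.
1.7197 eV

Using Einstein's photoelectric equation: KE_max = hf - φ = hc/λ - φ

First, calculate the photon energy:
E_photon = hc/λ = (6.626×10⁻³⁴ J·s)(3×10⁸ m/s) / (202.6×10⁻⁹ m)
E_photon = 6.1197 eV

Then, the maximum kinetic energy:
KE_max = E_photon - φ = 6.1197 eV - 4.4 eV = 1.7197 eV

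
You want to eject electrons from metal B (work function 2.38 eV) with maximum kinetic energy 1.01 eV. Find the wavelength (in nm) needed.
365.74 nm

From Einstein's equation: KE_max = hc/λ - φ

Rearranging for λ:
hc/λ = KE_max + φ
λ = hc/(KE_max + φ)

Required photon energy:
E_photon = KE_max + φ = 1.01 + 2.38 = 3.39 eV

Required wavelength:
λ = hc/E_photon = (6.626×10⁻³⁴)(3×10⁸) / (3.39 × 1.602×10⁻¹⁹)
λ = 365.74 nm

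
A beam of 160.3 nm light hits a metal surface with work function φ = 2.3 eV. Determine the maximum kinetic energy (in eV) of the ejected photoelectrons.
5.4345 eV

Using Einstein's photoelectric equation: KE_max = hf - φ = hc/λ - φ

First, calculate the photon energy:
E_photon = hc/λ = (6.626×10⁻³⁴ J·s)(3×10⁸ m/s) / (160.3×10⁻⁹ m)
E_photon = 7.7345 eV

Then, the maximum kinetic energy:
KE_max = E_photon - φ = 7.7345 eV - 2.3 eV = 5.4345 eV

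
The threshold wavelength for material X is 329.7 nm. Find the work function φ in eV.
3.76 eV

At the threshold wavelength, photon energy equals work function:
φ = hc/λ₀

Calculating:
φ = (6.626×10⁻³⁴ J·s)(3×10⁸ m/s) / (329.7×10⁻⁹ m)
φ = 3.76 eV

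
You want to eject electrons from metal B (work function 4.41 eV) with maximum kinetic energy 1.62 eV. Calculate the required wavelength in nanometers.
205.61 nm

From Einstein's equation: KE_max = hc/λ - φ

Rearranging for λ:
hc/λ = KE_max + φ
λ = hc/(KE_max + φ)

Required photon energy:
E_photon = KE_max + φ = 1.62 + 4.41 = 6.03 eV

Required wavelength:
λ = hc/E_photon = (6.626×10⁻³⁴)(3×10⁸) / (6.03 × 1.602×10⁻¹⁹)
λ = 205.61 nm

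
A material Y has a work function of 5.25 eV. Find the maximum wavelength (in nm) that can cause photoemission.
236.16 nm

The threshold wavelength is when the photon energy equals the work function:
hc/λ₀ = φ

Solving for λ₀:
λ₀ = hc/φ = (6.626×10⁻³⁴ J·s)(3×10⁸ m/s) / (5.25 eV × 1.602×10⁻¹⁹ J/eV)
λ₀ = 236.16 nm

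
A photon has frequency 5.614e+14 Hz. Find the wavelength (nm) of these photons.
534.01 nm

Using the wave equation: c = fλ

Solving for wavelength:
λ = c/f = (3×10⁸ m/s) / (5.614e+14 Hz)
λ = 534.01 nm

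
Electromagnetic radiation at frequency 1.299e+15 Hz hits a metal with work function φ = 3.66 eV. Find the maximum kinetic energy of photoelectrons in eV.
1.7122 eV

Using Einstein's photoelectric equation: KE_max = hf - φ

First, calculate the photon energy:
E_photon = hf = (6.626×10⁻³⁴ J·s)(1.299e+15 Hz)
E_photon = 5.3722 eV

Then, the maximum kinetic energy:
KE_max = E_photon - φ = 5.3722 eV - 3.66 eV = 1.7122 eV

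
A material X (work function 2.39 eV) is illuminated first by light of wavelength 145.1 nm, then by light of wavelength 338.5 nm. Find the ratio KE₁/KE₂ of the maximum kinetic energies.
4.8358

Using Einstein's equation: KE_max = hc/λ - φ

For λ₁ = 145.1 nm:
E₁ = hc/λ₁ = 8.5447 eV
KE₁ = E₁ - φ = 8.5447 - 2.39 = 6.1547 eV

For λ₂ = 338.5 nm:
E₂ = hc/λ₂ = 3.6628 eV
KE₂ = E₂ - φ = 3.6628 - 2.39 = 1.2728 eV

Ratio: KE₁/KE₂ = 6.1547/1.2728 = 4.8358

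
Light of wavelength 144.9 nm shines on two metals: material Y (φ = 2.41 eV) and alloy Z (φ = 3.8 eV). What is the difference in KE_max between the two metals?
1.3900 eV

Using KE_max = hc/λ - φ for each metal:

Photon energy: E = hc/λ = 8.5565 eV

For material Y (φ₁ = 2.41 eV):
KE₁ = E - φ₁ = 8.5565 - 2.41 = 6.1465 eV

For alloy Z (φ₂ = 3.8 eV):
KE₂ = E - φ₂ = 8.5565 - 3.8 = 4.7565 eV

Difference:
ΔKE = KE₁ - KE₂ = 6.1465 - 4.7565 = 1.3900 eV

Note: The difference equals the difference in work functions: 3.8 - 2.41 = 1.39 eV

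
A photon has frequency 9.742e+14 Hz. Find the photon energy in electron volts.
4.0290 eV

Using E = hf:

E = hf = (6.626×10⁻³⁴ J·s)(9.742e+14 Hz)
E = 4.0290 eV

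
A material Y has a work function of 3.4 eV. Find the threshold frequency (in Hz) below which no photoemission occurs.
8.2212e+14 Hz

The threshold frequency is when the photon energy equals the work function:
hf₀ = φ

Solving for f₀:
f₀ = φ/h = (3.4 eV × 1.602×10⁻¹⁹ J/eV) / (6.626×10⁻³⁴ J·s)
f₀ = 8.2212e+14 Hz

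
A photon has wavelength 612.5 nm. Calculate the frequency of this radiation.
4.8946e+14 Hz

Using the wave equation: c = fλ

Solving for frequency:
f = c/λ = (3×10⁸ m/s) / (612.5×10⁻⁹ m)
f = 4.8946e+14 Hz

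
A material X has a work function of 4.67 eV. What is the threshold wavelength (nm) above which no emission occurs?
265.49 nm

The threshold wavelength is when the photon energy equals the work function:
hc/λ₀ = φ

Solving for λ₀:
λ₀ = hc/φ = (6.626×10⁻³⁴ J·s)(3×10⁸ m/s) / (4.67 eV × 1.602×10⁻¹⁹ J/eV)
λ₀ = 265.49 nm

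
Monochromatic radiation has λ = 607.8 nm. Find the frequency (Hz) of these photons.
4.9324e+14 Hz

Using the wave equation: c = fλ

Solving for frequency:
f = c/λ = (3×10⁸ m/s) / (607.8×10⁻⁹ m)
f = 4.9324e+14 Hz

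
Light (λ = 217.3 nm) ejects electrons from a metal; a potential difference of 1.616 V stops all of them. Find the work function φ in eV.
4.09 eV

The stopping potential gives the maximum kinetic energy: KE_max = eV_s = 1.616 eV

From Einstein's photoelectric equation: KE_max = hc/λ - φ
Rearranging: φ = hc/λ - KE_max

Calculate photon energy:
E_photon = hc/λ = (6.626×10⁻³⁴ J·s)(3×10⁸ m/s) / (217.3×10⁻⁹ m) = 5.7057 eV

Therefore:
φ = 5.7057 - 1.616 = 4.09 eV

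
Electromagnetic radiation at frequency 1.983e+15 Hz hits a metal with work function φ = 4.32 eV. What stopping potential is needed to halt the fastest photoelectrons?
3.8810 V

The stopping potential V_s satisfies: eV_s = KE_max

First, find KE_max using Einstein's equation:
E_photon = hf = (6.626×10⁻³⁴ J·s)(1.983e+15 Hz) = 8.2010 eV
KE_max = E_photon - φ = 8.2010 - 4.32 = 3.8810 eV

Since eV_s = KE_max:
V_s = KE_max/e = 3.8810 V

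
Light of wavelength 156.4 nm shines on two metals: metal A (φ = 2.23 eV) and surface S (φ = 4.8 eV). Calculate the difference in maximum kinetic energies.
2.5700 eV

Using KE_max = hc/λ - φ for each metal:

Photon energy: E = hc/λ = 7.9274 eV

For metal A (φ₁ = 2.23 eV):
KE₁ = E - φ₁ = 7.9274 - 2.23 = 5.6974 eV

For surface S (φ₂ = 4.8 eV):
KE₂ = E - φ₂ = 7.9274 - 4.8 = 3.1274 eV

Difference:
ΔKE = KE₁ - KE₂ = 5.6974 - 3.1274 = 2.5700 eV

Note: The difference equals the difference in work functions: 4.8 - 2.23 = 2.57 eV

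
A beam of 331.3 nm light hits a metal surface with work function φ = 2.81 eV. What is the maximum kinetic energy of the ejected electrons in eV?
0.9324 eV

Using Einstein's photoelectric equation: KE_max = hf - φ = hc/λ - φ

First, calculate the photon energy:
E_photon = hc/λ = (6.626×10⁻³⁴ J·s)(3×10⁸ m/s) / (331.3×10⁻⁹ m)
E_photon = 3.7424 eV

Then, the maximum kinetic energy:
KE_max = E_photon - φ = 3.7424 eV - 2.81 eV = 0.9324 eV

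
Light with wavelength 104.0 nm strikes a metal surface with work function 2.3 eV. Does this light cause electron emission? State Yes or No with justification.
Yes

For photoemission, the photon energy must exceed the work function.

Photon energy: E = hc/λ = 11.9216 eV
Work function: φ = 2.3 eV

Since E_photon (11.9216 eV) > φ (2.3 eV), photoemission WILL occur.
The threshold wavelength is λ₀ = hc/φ = 539.1 nm.
Since 104.0 nm < 539.1 nm, the light has sufficient energy.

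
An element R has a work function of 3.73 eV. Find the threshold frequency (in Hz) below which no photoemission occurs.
9.0191e+14 Hz

The threshold frequency is when the photon energy equals the work function:
hf₀ = φ

Solving for f₀:
f₀ = φ/h = (3.73 eV × 1.602×10⁻¹⁹ J/eV) / (6.626×10⁻³⁴ J·s)
f₀ = 9.0191e+14 Hz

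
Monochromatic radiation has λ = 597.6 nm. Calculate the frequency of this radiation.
5.0166e+14 Hz

Using the wave equation: c = fλ

Solving for frequency:
f = c/λ = (3×10⁸ m/s) / (597.6×10⁻⁹ m)
f = 5.0166e+14 Hz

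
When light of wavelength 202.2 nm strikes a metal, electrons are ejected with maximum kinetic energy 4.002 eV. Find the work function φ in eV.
2.13 eV

From Einstein's photoelectric equation: KE_max = hf - φ = hc/λ - φ

Rearranging for φ:
φ = hc/λ - KE_max

Calculate photon energy:
E_photon = hc/λ = 6.1318 eV

Therefore:
φ = 6.1318 - 4.002 = 2.13 eV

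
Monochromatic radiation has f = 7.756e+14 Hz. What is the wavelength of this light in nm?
386.53 nm

Using the wave equation: c = fλ

Solving for wavelength:
λ = c/f = (3×10⁸ m/s) / (7.756e+14 Hz)
λ = 386.53 nm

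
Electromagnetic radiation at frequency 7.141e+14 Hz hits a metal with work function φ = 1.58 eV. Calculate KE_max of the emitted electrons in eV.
1.3733 eV

Using Einstein's photoelectric equation: KE_max = hf - φ

First, calculate the photon energy:
E_photon = hf = (6.626×10⁻³⁴ J·s)(7.141e+14 Hz)
E_photon = 2.9533 eV

Then, the maximum kinetic energy:
KE_max = E_photon - φ = 2.9533 eV - 1.58 eV = 1.3733 eV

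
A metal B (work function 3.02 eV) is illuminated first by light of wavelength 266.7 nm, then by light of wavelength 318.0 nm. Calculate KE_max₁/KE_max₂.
1.8533

Using Einstein's equation: KE_max = hc/λ - φ

For λ₁ = 266.7 nm:
E₁ = hc/λ₁ = 4.6488 eV
KE₁ = E₁ - φ = 4.6488 - 3.02 = 1.6288 eV

For λ₂ = 318.0 nm:
E₂ = hc/λ₂ = 3.8989 eV
KE₂ = E₂ - φ = 3.8989 - 3.02 = 0.8789 eV

Ratio: KE₁/KE₂ = 1.6288/0.8789 = 1.8533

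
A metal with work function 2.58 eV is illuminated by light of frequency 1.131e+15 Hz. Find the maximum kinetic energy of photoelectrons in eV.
2.0974 eV

Using Einstein's photoelectric equation: KE_max = hf - φ

First, calculate the photon energy:
E_photon = hf = (6.626×10⁻³⁴ J·s)(1.131e+15 Hz)
E_photon = 4.6774 eV

Then, the maximum kinetic energy:
KE_max = E_photon - φ = 4.6774 eV - 2.58 eV = 2.0974 eV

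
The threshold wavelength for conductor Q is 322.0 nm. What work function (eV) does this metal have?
3.85 eV

At the threshold wavelength, photon energy equals work function:
φ = hc/λ₀

Calculating:
φ = (6.626×10⁻³⁴ J·s)(3×10⁸ m/s) / (322.0×10⁻⁹ m)
φ = 3.85 eV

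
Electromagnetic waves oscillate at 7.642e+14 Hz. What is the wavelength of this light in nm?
392.30 nm

Using the wave equation: c = fλ

Solving for wavelength:
λ = c/f = (3×10⁸ m/s) / (7.642e+14 Hz)
λ = 392.30 nm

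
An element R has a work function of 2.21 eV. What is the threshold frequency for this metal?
5.3438e+14 Hz

The threshold frequency is when the photon energy equals the work function:
hf₀ = φ

Solving for f₀:
f₀ = φ/h = (2.21 eV × 1.602×10⁻¹⁹ J/eV) / (6.626×10⁻³⁴ J·s)
f₀ = 5.3438e+14 Hz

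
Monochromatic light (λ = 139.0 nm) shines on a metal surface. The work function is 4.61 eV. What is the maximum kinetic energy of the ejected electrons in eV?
4.3097 eV

Using Einstein's photoelectric equation: KE_max = hf - φ = hc/λ - φ

First, calculate the photon energy:
E_photon = hc/λ = (6.626×10⁻³⁴ J·s)(3×10⁸ m/s) / (139.0×10⁻⁹ m)
E_photon = 8.9197 eV

Then, the maximum kinetic energy:
KE_max = E_photon - φ = 8.9197 eV - 4.61 eV = 4.3097 eV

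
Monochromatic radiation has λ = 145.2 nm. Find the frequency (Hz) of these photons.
2.0647e+15 Hz

Using the wave equation: c = fλ

Solving for frequency:
f = c/λ = (3×10⁸ m/s) / (145.2×10⁻⁹ m)
f = 2.0647e+15 Hz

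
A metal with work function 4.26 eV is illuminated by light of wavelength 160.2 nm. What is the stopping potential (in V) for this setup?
3.4793 V

The stopping potential V_s satisfies: eV_s = KE_max

First, find KE_max using Einstein's equation:
E_photon = hc/λ = 7.7393 eV
KE_max = E_photon - φ = 7.7393 - 4.26 = 3.4793 eV

Since eV_s = KE_max:
V_s = KE_max/e = 3.4793 V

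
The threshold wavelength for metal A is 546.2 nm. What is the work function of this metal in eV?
2.27 eV

At the threshold wavelength, photon energy equals work function:
φ = hc/λ₀

Calculating:
φ = (6.626×10⁻³⁴ J·s)(3×10⁸ m/s) / (546.2×10⁻⁹ m)
φ = 2.27 eV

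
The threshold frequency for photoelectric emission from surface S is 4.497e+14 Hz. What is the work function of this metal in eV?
1.86 eV

At the threshold frequency, photon energy equals work function:
φ = hf₀

Calculating:
φ = (6.626×10⁻³⁴ J·s)(4.497e+14 Hz)
φ = 1.86 eV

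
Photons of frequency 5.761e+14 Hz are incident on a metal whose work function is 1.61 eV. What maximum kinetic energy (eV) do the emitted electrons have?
0.7726 eV

Using Einstein's photoelectric equation: KE_max = hf - φ

First, calculate the photon energy:
E_photon = hf = (6.626×10⁻³⁴ J·s)(5.761e+14 Hz)
E_photon = 2.3826 eV

Then, the maximum kinetic energy:
KE_max = E_photon - φ = 2.3826 eV - 1.61 eV = 0.7726 eV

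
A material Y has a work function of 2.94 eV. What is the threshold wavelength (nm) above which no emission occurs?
421.71 nm

The threshold wavelength is when the photon energy equals the work function:
hc/λ₀ = φ

Solving for λ₀:
λ₀ = hc/φ = (6.626×10⁻³⁴ J·s)(3×10⁸ m/s) / (2.94 eV × 1.602×10⁻¹⁹ J/eV)
λ₀ = 421.71 nm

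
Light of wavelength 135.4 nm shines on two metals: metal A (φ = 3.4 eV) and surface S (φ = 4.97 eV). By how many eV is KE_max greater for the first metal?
1.5700 eV

Using KE_max = hc/λ - φ for each metal:

Photon energy: E = hc/λ = 9.1569 eV

For metal A (φ₁ = 3.4 eV):
KE₁ = E - φ₁ = 9.1569 - 3.4 = 5.7569 eV

For surface S (φ₂ = 4.97 eV):
KE₂ = E - φ₂ = 9.1569 - 4.97 = 4.1869 eV

Difference:
ΔKE = KE₁ - KE₂ = 5.7569 - 4.1869 = 1.5700 eV

Note: The difference equals the difference in work functions: 4.97 - 3.4 = 1.57 eV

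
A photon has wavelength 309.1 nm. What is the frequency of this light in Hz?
9.6989e+14 Hz

Using the wave equation: c = fλ

Solving for frequency:
f = c/λ = (3×10⁸ m/s) / (309.1×10⁻⁹ m)
f = 9.6989e+14 Hz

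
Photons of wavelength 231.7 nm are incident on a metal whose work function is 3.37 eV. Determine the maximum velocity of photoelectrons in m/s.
8.3479e+05 m/s

First, find the maximum kinetic energy:
E_photon = hc/λ = 5.3511 eV
KE_max = E_photon - φ = 5.3511 - 3.37 = 1.9811 eV

Convert to Joules: KE_max = 1.9811 × 1.602×10⁻¹⁹ J = 3.1740e-19 J

Then use KE = ½mv² to find velocity:
v = √(2·KE/m) = √(2 × 3.1740e-19 J / 9.109e-31 kg)
v = 8.3479e+05 m/s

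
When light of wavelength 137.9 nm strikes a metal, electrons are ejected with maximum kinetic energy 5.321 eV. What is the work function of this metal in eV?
3.67 eV

From Einstein's photoelectric equation: KE_max = hf - φ = hc/λ - φ

Rearranging for φ:
φ = hc/λ - KE_max

Calculate photon energy:
E_photon = hc/λ = 8.9909 eV

Therefore:
φ = 8.9909 - 5.321 = 3.67 eV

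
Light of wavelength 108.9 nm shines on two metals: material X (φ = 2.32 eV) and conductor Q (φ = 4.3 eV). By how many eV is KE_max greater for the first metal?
1.9800 eV

Using KE_max = hc/λ - φ for each metal:

Photon energy: E = hc/λ = 11.3851 eV

For material X (φ₁ = 2.32 eV):
KE₁ = E - φ₁ = 11.3851 - 2.32 = 9.0651 eV

For conductor Q (φ₂ = 4.3 eV):
KE₂ = E - φ₂ = 11.3851 - 4.3 = 7.0851 eV

Difference:
ΔKE = KE₁ - KE₂ = 9.0651 - 7.0851 = 1.9800 eV

Note: The difference equals the difference in work functions: 4.3 - 2.32 = 1.98 eV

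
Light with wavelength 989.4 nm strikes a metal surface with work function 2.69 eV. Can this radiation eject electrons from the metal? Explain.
No

For photoemission, the photon energy must exceed the work function.

Photon energy: E = hc/λ = 1.2531 eV
Work function: φ = 2.69 eV

Since E_photon (1.2531 eV) < φ (2.69 eV), photoemission will NOT occur.
The threshold wavelength is λ₀ = hc/φ = 460.9 nm.
Since 989.4 nm > 460.9 nm, the photons lack sufficient energy.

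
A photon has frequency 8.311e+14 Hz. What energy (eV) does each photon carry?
3.4372 eV

Using E = hf:

E = hf = (6.626×10⁻³⁴ J·s)(8.311e+14 Hz)
E = 3.4372 eV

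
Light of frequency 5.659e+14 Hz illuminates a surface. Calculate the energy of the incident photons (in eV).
2.3404 eV

Using E = hf:

E = hf = (6.626×10⁻³⁴ J·s)(5.659e+14 Hz)
E = 2.3404 eV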